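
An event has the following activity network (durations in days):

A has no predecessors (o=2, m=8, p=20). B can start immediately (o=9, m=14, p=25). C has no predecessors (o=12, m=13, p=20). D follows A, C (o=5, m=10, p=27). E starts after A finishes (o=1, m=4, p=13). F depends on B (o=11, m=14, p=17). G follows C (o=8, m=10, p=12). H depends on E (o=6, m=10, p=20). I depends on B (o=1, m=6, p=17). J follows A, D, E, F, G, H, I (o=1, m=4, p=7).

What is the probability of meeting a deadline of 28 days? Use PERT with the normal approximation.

te_A = (2 + 4·8 + 20)/6 = 54/6 = 9; σ²_A = ((20−2)/6)² = 9.000
te_B = (9 + 4·14 + 25)/6 = 90/6 = 15; σ²_B = ((25−9)/6)² = 7.111
te_C = (12 + 4·13 + 20)/6 = 84/6 = 14; σ²_C = ((20−12)/6)² = 1.778
te_D = (5 + 4·10 + 27)/6 = 72/6 = 12; σ²_D = ((27−5)/6)² = 13.444
te_E = (1 + 4·4 + 13)/6 = 30/6 = 5; σ²_E = ((13−1)/6)² = 4.000
te_F = (11 + 4·14 + 17)/6 = 84/6 = 14; σ²_F = ((17−11)/6)² = 1.000
te_G = (8 + 4·10 + 12)/6 = 60/6 = 10; σ²_G = ((12−8)/6)² = 0.444
te_H = (6 + 4·10 + 20)/6 = 66/6 = 11; σ²_H = ((20−6)/6)² = 5.444
te_I = (1 + 4·6 + 17)/6 = 42/6 = 7; σ²_I = ((17−1)/6)² = 7.111
te_J = (1 + 4·4 + 7)/6 = 24/6 = 4; σ²_J = ((7−1)/6)² = 1.000

Forward pass:
ES_A = 0; EF_A = 9
ES_B = 0; EF_B = 15
ES_C = 0; EF_C = 14
ES_D = max(EF_A=9, EF_C=14) = 14; EF_D = 14+12 = 26
ES_E = 9; EF_E = 9+5 = 14
ES_F = 15; EF_F = 15+14 = 29
ES_G = 14; EF_G = 14+10 = 24
ES_H = 14; EF_H = 14+11 = 25
ES_I = 15; EF_I = 15+7 = 22
ES_J = max(EF_A=9, EF_D=26, EF_E=14, EF_F=29, EF_G=24, EF_H=25, EF_I=22) = 29; EF_J = 29+4 = 33
Expected project duration μ = 33 days. Critical path: B → F → J.

Variance along critical path = 7.111 + 1.000 + 1.000 = 9.111; σ = √9.111 = 3.018 days.
Z = (28 − 33) / 3.018 = -1.656
P(T ≤ 28) = Φ(-1.656) ≈ 0.049

0.049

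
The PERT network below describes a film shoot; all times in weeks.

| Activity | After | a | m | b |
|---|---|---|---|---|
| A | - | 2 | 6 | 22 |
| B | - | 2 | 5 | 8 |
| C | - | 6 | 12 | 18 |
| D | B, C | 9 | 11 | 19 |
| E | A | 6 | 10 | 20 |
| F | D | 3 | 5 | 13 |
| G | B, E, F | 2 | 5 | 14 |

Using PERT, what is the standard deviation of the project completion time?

3.68 weeks

te_A = (2 + 4·6 + 22)/6 = 48/6 = 8; σ²_A = ((22−2)/6)² = 11.111
te_B = (2 + 4·5 + 8)/6 = 30/6 = 5; σ²_B = ((8−2)/6)² = 1.000
te_C = (6 + 4·12 + 18)/6 = 72/6 = 12; σ²_C = ((18−6)/6)² = 4.000
te_D = (9 + 4·11 + 19)/6 = 72/6 = 12; σ²_D = ((19−9)/6)² = 2.778
te_E = (6 + 4·10 + 20)/6 = 66/6 = 11; σ²_E = ((20−6)/6)² = 5.444
te_F = (3 + 4·5 + 13)/6 = 36/6 = 6; σ²_F = ((13−3)/6)² = 2.778
te_G = (2 + 4·5 + 14)/6 = 36/6 = 6; σ²_G = ((14−2)/6)² = 4.000

Forward pass:
ES_A = 0; EF_A = 8
ES_B = 0; EF_B = 5
ES_C = 0; EF_C = 12
ES_D = max(EF_B=5, EF_C=12) = 12; EF_D = 12+12 = 24
ES_E = 8; EF_E = 8+11 = 19
ES_F = 24; EF_F = 24+6 = 30
ES_G = max(EF_B=5, EF_E=19, EF_F=30) = 30; EF_G = 30+6 = 36
Expected project duration μ = 36 weeks. Critical path: C → D → F → G.

Variance along critical path = 4.000 + 2.778 + 2.778 + 4.000 = 13.556
σ = √13.556 = 3.682 weeks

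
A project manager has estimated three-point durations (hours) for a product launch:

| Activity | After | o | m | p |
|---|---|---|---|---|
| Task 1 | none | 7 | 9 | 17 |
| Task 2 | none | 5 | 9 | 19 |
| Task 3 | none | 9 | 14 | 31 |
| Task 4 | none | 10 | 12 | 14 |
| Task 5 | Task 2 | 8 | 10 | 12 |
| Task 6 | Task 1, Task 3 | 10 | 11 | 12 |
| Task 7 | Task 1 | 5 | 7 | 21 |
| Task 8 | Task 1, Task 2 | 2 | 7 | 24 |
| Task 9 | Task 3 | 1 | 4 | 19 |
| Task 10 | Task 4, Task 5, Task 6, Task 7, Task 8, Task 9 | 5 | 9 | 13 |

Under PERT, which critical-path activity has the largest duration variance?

te_Task 1 = (7 + 4·9 + 17)/6 = 60/6 = 10; σ²_Task 1 = ((17−7)/6)² = 2.778
te_Task 2 = (5 + 4·9 + 19)/6 = 60/6 = 10; σ²_Task 2 = ((19−5)/6)² = 5.444
te_Task 3 = (9 + 4·14 + 31)/6 = 96/6 = 16; σ²_Task 3 = ((31−9)/6)² = 13.444
te_Task 4 = (10 + 4·12 + 14)/6 = 72/6 = 12; σ²_Task 4 = ((14−10)/6)² = 0.444
te_Task 5 = (8 + 4·10 + 12)/6 = 60/6 = 10; σ²_Task 5 = ((12−8)/6)² = 0.444
te_Task 6 = (10 + 4·11 + 12)/6 = 66/6 = 11; σ²_Task 6 = ((12−10)/6)² = 0.111
te_Task 7 = (5 + 4·7 + 21)/6 = 54/6 = 9; σ²_Task 7 = ((21−5)/6)² = 7.111
te_Task 8 = (2 + 4·7 + 24)/6 = 54/6 = 9; σ²_Task 8 = ((24−2)/6)² = 13.444
te_Task 9 = (1 + 4·4 + 19)/6 = 36/6 = 6; σ²_Task 9 = ((19−1)/6)² = 9.000
te_Task 10 = (5 + 4·9 + 13)/6 = 54/6 = 9; σ²_Task 10 = ((13−5)/6)² = 1.778

Forward pass:
ES_Task 1 = 0; EF_Task 1 = 10
ES_Task 2 = 0; EF_Task 2 = 10
ES_Task 3 = 0; EF_Task 3 = 16
ES_Task 4 = 0; EF_Task 4 = 12
ES_Task 5 = 10; EF_Task 5 = 10+10 = 20
ES_Task 6 = max(EF_Task 1=10, EF_Task 3=16) = 16; EF_Task 6 = 16+11 = 27
ES_Task 7 = 10; EF_Task 7 = 10+9 = 19
ES_Task 8 = max(EF_Task 1=10, EF_Task 2=10) = 10; EF_Task 8 = 10+9 = 19
ES_Task 9 = 16; EF_Task 9 = 16+6 = 22
ES_Task 10 = max(EF_Task 4=12, EF_Task 5=20, EF_Task 6=27, EF_Task 7=19, EF_Task 8=19, EF_Task 9=22) = 27; EF_Task 10 = 27+9 = 36
Expected project duration μ = 36 hours. Critical path: Task 3 → Task 6 → Task 10.

Variances on critical path: σ²_Task 3=13.444, σ²_Task 6=0.111, σ²_Task 10=1.778.
Largest is σ²_Task 3 = 13.444.

Task 3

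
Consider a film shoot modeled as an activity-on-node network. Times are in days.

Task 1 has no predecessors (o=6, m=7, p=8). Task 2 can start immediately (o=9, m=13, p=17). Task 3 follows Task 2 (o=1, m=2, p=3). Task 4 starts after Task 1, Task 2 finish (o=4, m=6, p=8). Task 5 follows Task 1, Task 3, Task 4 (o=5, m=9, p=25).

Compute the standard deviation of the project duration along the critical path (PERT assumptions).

te_Task 1 = (6 + 4·7 + 8)/6 = 42/6 = 7; σ²_Task 1 = ((8−6)/6)² = 0.111
te_Task 2 = (9 + 4·13 + 17)/6 = 78/6 = 13; σ²_Task 2 = ((17−9)/6)² = 1.778
te_Task 3 = (1 + 4·2 + 3)/6 = 12/6 = 2; σ²_Task 3 = ((3−1)/6)² = 0.111
te_Task 4 = (4 + 4·6 + 8)/6 = 36/6 = 6; σ²_Task 4 = ((8−4)/6)² = 0.444
te_Task 5 = (5 + 4·9 + 25)/6 = 66/6 = 11; σ²_Task 5 = ((25−5)/6)² = 11.111

Forward pass:
ES_Task 1 = 0; EF_Task 1 = 7
ES_Task 2 = 0; EF_Task 2 = 13
ES_Task 3 = 13; EF_Task 3 = 13+2 = 15
ES_Task 4 = max(EF_Task 1=7, EF_Task 2=13) = 13; EF_Task 4 = 13+6 = 19
ES_Task 5 = max(EF_Task 1=7, EF_Task 3=15, EF_Task 4=19) = 19; EF_Task 5 = 19+11 = 30
Expected project duration μ = 30 days. Critical path: Task 2 → Task 4 → Task 5.

Variance along critical path = 1.778 + 0.444 + 11.111 = 13.333
σ = √13.333 = 3.651 days

3.65 days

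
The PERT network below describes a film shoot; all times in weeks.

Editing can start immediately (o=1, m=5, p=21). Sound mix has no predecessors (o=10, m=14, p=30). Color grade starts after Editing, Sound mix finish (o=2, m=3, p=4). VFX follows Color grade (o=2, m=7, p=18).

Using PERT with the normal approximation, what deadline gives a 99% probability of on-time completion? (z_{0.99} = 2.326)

37.0 weeks

te_Editing = (1 + 4·5 + 21)/6 = 42/6 = 7; σ²_Editing = ((21−1)/6)² = 11.111
te_Sound mix = (10 + 4·14 + 30)/6 = 96/6 = 16; σ²_Sound mix = ((30−10)/6)² = 11.111
te_Color grade = (2 + 4·3 + 4)/6 = 18/6 = 3; σ²_Color grade = ((4−2)/6)² = 0.111
te_VFX = (2 + 4·7 + 18)/6 = 48/6 = 8; σ²_VFX = ((18−2)/6)² = 7.111

Forward pass:
ES_Editing = 0; EF_Editing = 7
ES_Sound mix = 0; EF_Sound mix = 16
ES_Color grade = max(EF_Editing=7, EF_Sound mix=16) = 16; EF_Color grade = 16+3 = 19
ES_VFX = 19; EF_VFX = 19+8 = 27
Expected project duration μ = 27 weeks. Critical path: Sound mix → Color grade → VFX.

Variance along critical path = 11.111 + 0.111 + 7.111 = 18.333; σ = 4.282 weeks.
D = μ + z·σ = 27 + 2.326·4.282 = 37.0 weeks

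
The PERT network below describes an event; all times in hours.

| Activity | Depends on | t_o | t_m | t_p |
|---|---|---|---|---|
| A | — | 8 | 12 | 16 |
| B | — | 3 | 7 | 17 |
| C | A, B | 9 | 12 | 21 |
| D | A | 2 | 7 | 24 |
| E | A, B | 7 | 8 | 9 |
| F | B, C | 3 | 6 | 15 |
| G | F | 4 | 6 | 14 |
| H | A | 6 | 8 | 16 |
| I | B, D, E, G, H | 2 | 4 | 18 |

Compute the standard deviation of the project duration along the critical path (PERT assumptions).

te_A = (8 + 4·12 + 16)/6 = 72/6 = 12; σ²_A = ((16−8)/6)² = 1.778
te_B = (3 + 4·7 + 17)/6 = 48/6 = 8; σ²_B = ((17−3)/6)² = 5.444
te_C = (9 + 4·12 + 21)/6 = 78/6 = 13; σ²_C = ((21−9)/6)² = 4.000
te_D = (2 + 4·7 + 24)/6 = 54/6 = 9; σ²_D = ((24−2)/6)² = 13.444
te_E = (7 + 4·8 + 9)/6 = 48/6 = 8; σ²_E = ((9−7)/6)² = 0.111
te_F = (3 + 4·6 + 15)/6 = 42/6 = 7; σ²_F = ((15−3)/6)² = 4.000
te_G = (4 + 4·6 + 14)/6 = 42/6 = 7; σ²_G = ((14−4)/6)² = 2.778
te_H = (6 + 4·8 + 16)/6 = 54/6 = 9; σ²_H = ((16−6)/6)² = 2.778
te_I = (2 + 4·4 + 18)/6 = 36/6 = 6; σ²_I = ((18−2)/6)² = 7.111

Forward pass:
ES_A = 0; EF_A = 12
ES_B = 0; EF_B = 8
ES_C = max(EF_A=12, EF_B=8) = 12; EF_C = 12+13 = 25
ES_D = 12; EF_D = 12+9 = 21
ES_E = max(EF_A=12, EF_B=8) = 12; EF_E = 12+8 = 20
ES_F = max(EF_B=8, EF_C=25) = 25; EF_F = 25+7 = 32
ES_G = 32; EF_G = 32+7 = 39
ES_H = 12; EF_H = 12+9 = 21
ES_I = max(EF_B=8, EF_D=21, EF_E=20, EF_G=39, EF_H=21) = 39; EF_I = 39+6 = 45
Expected project duration μ = 45 hours. Critical path: A → C → F → G → I.

Variance along critical path = 1.778 + 4.000 + 4.000 + 2.778 + 7.111 = 19.667
σ = √19.667 = 4.435 hours

4.43 hours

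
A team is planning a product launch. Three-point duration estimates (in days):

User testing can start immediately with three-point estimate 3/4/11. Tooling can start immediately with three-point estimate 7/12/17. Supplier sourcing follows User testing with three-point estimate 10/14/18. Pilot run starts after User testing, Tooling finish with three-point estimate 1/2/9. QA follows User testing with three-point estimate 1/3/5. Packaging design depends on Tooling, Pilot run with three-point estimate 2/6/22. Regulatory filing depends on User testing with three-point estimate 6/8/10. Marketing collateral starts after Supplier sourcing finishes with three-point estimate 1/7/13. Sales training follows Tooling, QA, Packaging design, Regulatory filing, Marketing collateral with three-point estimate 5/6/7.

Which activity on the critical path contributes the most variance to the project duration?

Marketing collateral

te_User testing = (3 + 4·4 + 11)/6 = 30/6 = 5; σ²_User testing = ((11−3)/6)² = 1.778
te_Tooling = (7 + 4·12 + 17)/6 = 72/6 = 12; σ²_Tooling = ((17−7)/6)² = 2.778
te_Supplier sourcing = (10 + 4·14 + 18)/6 = 84/6 = 14; σ²_Supplier sourcing = ((18−10)/6)² = 1.778
te_Pilot run = (1 + 4·2 + 9)/6 = 18/6 = 3; σ²_Pilot run = ((9−1)/6)² = 1.778
te_QA = (1 + 4·3 + 5)/6 = 18/6 = 3; σ²_QA = ((5−1)/6)² = 0.444
te_Packaging design = (2 + 4·6 + 22)/6 = 48/6 = 8; σ²_Packaging design = ((22−2)/6)² = 11.111
te_Regulatory filing = (6 + 4·8 + 10)/6 = 48/6 = 8; σ²_Regulatory filing = ((10−6)/6)² = 0.444
te_Marketing collateral = (1 + 4·7 + 13)/6 = 42/6 = 7; σ²_Marketing collateral = ((13−1)/6)² = 4.000
te_Sales training = (5 + 4·6 + 7)/6 = 36/6 = 6; σ²_Sales training = ((7−5)/6)² = 0.111

Forward pass:
ES_User testing = 0; EF_User testing = 5
ES_Tooling = 0; EF_Tooling = 12
ES_Supplier sourcing = 5; EF_Supplier sourcing = 5+14 = 19
ES_Pilot run = max(EF_User testing=5, EF_Tooling=12) = 12; EF_Pilot run = 12+3 = 15
ES_QA = 5; EF_QA = 5+3 = 8
ES_Packaging design = max(EF_Tooling=12, EF_Pilot run=15) = 15; EF_Packaging design = 15+8 = 23
ES_Regulatory filing = 5; EF_Regulatory filing = 5+8 = 13
ES_Marketing collateral = 19; EF_Marketing collateral = 19+7 = 26
ES_Sales training = max(EF_Tooling=12, EF_QA=8, EF_Packaging design=23, EF_Regulatory filing=13, EF_Marketing collateral=26) = 26; EF_Sales training = 26+6 = 32
Expected project duration μ = 32 days. Critical path: User testing → Supplier sourcing → Marketing collateral → Sales training.

Variances on critical path: σ²_User testing=1.778, σ²_Supplier sourcing=1.778, σ²_Marketing collateral=4.000, σ²_Sales training=0.111.
Largest is σ²_Marketing collateral = 4.000.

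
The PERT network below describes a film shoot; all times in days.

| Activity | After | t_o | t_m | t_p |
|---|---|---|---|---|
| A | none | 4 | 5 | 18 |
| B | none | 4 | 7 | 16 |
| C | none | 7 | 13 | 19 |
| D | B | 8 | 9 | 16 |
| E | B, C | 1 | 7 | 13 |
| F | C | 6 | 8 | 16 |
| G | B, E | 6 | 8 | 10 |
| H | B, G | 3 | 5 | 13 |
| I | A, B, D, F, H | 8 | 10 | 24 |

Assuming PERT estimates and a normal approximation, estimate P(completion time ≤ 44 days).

te_A = (4 + 4·5 + 18)/6 = 42/6 = 7; σ²_A = ((18−4)/6)² = 5.444
te_B = (4 + 4·7 + 16)/6 = 48/6 = 8; σ²_B = ((16−4)/6)² = 4.000
te_C = (7 + 4·13 + 19)/6 = 78/6 = 13; σ²_C = ((19−7)/6)² = 4.000
te_D = (8 + 4·9 + 16)/6 = 60/6 = 10; σ²_D = ((16−8)/6)² = 1.778
te_E = (1 + 4·7 + 13)/6 = 42/6 = 7; σ²_E = ((13−1)/6)² = 4.000
te_F = (6 + 4·8 + 16)/6 = 54/6 = 9; σ²_F = ((16−6)/6)² = 2.778
te_G = (6 + 4·8 + 10)/6 = 48/6 = 8; σ²_G = ((10−6)/6)² = 0.444
te_H = (3 + 4·5 + 13)/6 = 36/6 = 6; σ²_H = ((13−3)/6)² = 2.778
te_I = (8 + 4·10 + 24)/6 = 72/6 = 12; σ²_I = ((24−8)/6)² = 7.111

Forward pass:
ES_A = 0; EF_A = 7
ES_B = 0; EF_B = 8
ES_C = 0; EF_C = 13
ES_D = 8; EF_D = 8+10 = 18
ES_E = max(EF_B=8, EF_C=13) = 13; EF_E = 13+7 = 20
ES_F = 13; EF_F = 13+9 = 22
ES_G = max(EF_B=8, EF_E=20) = 20; EF_G = 20+8 = 28
ES_H = max(EF_B=8, EF_G=28) = 28; EF_H = 28+6 = 34
ES_I = max(EF_A=7, EF_B=8, EF_D=18, EF_F=22, EF_H=34) = 34; EF_I = 34+12 = 46
Expected project duration μ = 46 days. Critical path: C → E → G → H → I.

Variance along critical path = 4.000 + 4.000 + 0.444 + 2.778 + 7.111 = 18.333; σ = √18.333 = 4.282 days.
Z = (44 − 46) / 4.282 = -0.467
P(T ≤ 44) = Φ(-0.467) ≈ 0.320

0.320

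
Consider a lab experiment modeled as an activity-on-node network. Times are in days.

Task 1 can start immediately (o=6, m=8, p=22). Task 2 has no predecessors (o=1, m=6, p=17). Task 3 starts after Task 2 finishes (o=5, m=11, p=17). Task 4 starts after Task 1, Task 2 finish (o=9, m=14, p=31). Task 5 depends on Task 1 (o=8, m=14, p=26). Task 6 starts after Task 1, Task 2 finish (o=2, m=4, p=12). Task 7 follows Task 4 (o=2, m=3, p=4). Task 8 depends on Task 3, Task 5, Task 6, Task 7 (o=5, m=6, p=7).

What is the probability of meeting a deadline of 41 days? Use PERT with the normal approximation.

0.906

te_Task 1 = (6 + 4·8 + 22)/6 = 60/6 = 10; σ²_Task 1 = ((22−6)/6)² = 7.111
te_Task 2 = (1 + 4·6 + 17)/6 = 42/6 = 7; σ²_Task 2 = ((17−1)/6)² = 7.111
te_Task 3 = (5 + 4·11 + 17)/6 = 66/6 = 11; σ²_Task 3 = ((17−5)/6)² = 4.000
te_Task 4 = (9 + 4·14 + 31)/6 = 96/6 = 16; σ²_Task 4 = ((31−9)/6)² = 13.444
te_Task 5 = (8 + 4·14 + 26)/6 = 90/6 = 15; σ²_Task 5 = ((26−8)/6)² = 9.000
te_Task 6 = (2 + 4·4 + 12)/6 = 30/6 = 5; σ²_Task 6 = ((12−2)/6)² = 2.778
te_Task 7 = (2 + 4·3 + 4)/6 = 18/6 = 3; σ²_Task 7 = ((4−2)/6)² = 0.111
te_Task 8 = (5 + 4·6 + 7)/6 = 36/6 = 6; σ²_Task 8 = ((7−5)/6)² = 0.111

Forward pass:
ES_Task 1 = 0; EF_Task 1 = 10
ES_Task 2 = 0; EF_Task 2 = 7
ES_Task 3 = 7; EF_Task 3 = 7+11 = 18
ES_Task 4 = max(EF_Task 1=10, EF_Task 2=7) = 10; EF_Task 4 = 10+16 = 26
ES_Task 5 = 10; EF_Task 5 = 10+15 = 25
ES_Task 6 = max(EF_Task 1=10, EF_Task 2=7) = 10; EF_Task 6 = 10+5 = 15
ES_Task 7 = 26; EF_Task 7 = 26+3 = 29
ES_Task 8 = max(EF_Task 3=18, EF_Task 5=25, EF_Task 6=15, EF_Task 7=29) = 29; EF_Task 8 = 29+6 = 35
Expected project duration μ = 35 days. Critical path: Task 1 → Task 4 → Task 7 → Task 8.

Variance along critical path = 7.111 + 13.444 + 0.111 + 0.111 = 20.778; σ = √20.778 = 4.558 days.
Z = (41 − 35) / 4.558 = 1.316
P(T ≤ 41) = Φ(1.316) ≈ 0.906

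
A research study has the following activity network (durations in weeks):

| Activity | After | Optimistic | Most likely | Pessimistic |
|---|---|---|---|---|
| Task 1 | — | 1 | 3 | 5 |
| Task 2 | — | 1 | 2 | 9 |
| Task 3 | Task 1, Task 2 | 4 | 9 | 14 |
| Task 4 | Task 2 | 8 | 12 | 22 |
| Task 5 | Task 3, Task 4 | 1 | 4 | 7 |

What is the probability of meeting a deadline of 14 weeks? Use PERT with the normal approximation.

0.018

te_Task 1 = (1 + 4·3 + 5)/6 = 18/6 = 3; σ²_Task 1 = ((5−1)/6)² = 0.444
te_Task 2 = (1 + 4·2 + 9)/6 = 18/6 = 3; σ²_Task 2 = ((9−1)/6)² = 1.778
te_Task 3 = (4 + 4·9 + 14)/6 = 54/6 = 9; σ²_Task 3 = ((14−4)/6)² = 2.778
te_Task 4 = (8 + 4·12 + 22)/6 = 78/6 = 13; σ²_Task 4 = ((22−8)/6)² = 5.444
te_Task 5 = (1 + 4·4 + 7)/6 = 24/6 = 4; σ²_Task 5 = ((7−1)/6)² = 1.000

Forward pass:
ES_Task 1 = 0; EF_Task 1 = 3
ES_Task 2 = 0; EF_Task 2 = 3
ES_Task 3 = max(EF_Task 1=3, EF_Task 2=3) = 3; EF_Task 3 = 3+9 = 12
ES_Task 4 = 3; EF_Task 4 = 3+13 = 16
ES_Task 5 = max(EF_Task 3=12, EF_Task 4=16) = 16; EF_Task 5 = 16+4 = 20
Expected project duration μ = 20 weeks. Critical path: Task 2 → Task 4 → Task 5.

Variance along critical path = 1.778 + 5.444 + 1.000 = 8.222; σ = √8.222 = 2.867 weeks.
Z = (14 − 20) / 2.867 = -2.092
P(T ≤ 14) = Φ(-2.092) ≈ 0.018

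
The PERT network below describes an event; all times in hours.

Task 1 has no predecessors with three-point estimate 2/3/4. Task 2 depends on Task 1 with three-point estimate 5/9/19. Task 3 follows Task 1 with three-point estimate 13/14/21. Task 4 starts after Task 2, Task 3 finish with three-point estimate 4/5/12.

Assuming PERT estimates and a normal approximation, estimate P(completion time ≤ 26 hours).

0.852

te_Task 1 = (2 + 4·3 + 4)/6 = 18/6 = 3; σ²_Task 1 = ((4−2)/6)² = 0.111
te_Task 2 = (5 + 4·9 + 19)/6 = 60/6 = 10; σ²_Task 2 = ((19−5)/6)² = 5.444
te_Task 3 = (13 + 4·14 + 21)/6 = 90/6 = 15; σ²_Task 3 = ((21−13)/6)² = 1.778
te_Task 4 = (4 + 4·5 + 12)/6 = 36/6 = 6; σ²_Task 4 = ((12−4)/6)² = 1.778

Forward pass:
ES_Task 1 = 0; EF_Task 1 = 3
ES_Task 2 = 3; EF_Task 2 = 3+10 = 13
ES_Task 3 = 3; EF_Task 3 = 3+15 = 18
ES_Task 4 = max(EF_Task 2=13, EF_Task 3=18) = 18; EF_Task 4 = 18+6 = 24
Expected project duration μ = 24 hours. Critical path: Task 1 → Task 3 → Task 4.

Variance along critical path = 0.111 + 1.778 + 1.778 = 3.667; σ = √3.667 = 1.915 hours.
Z = (26 − 24) / 1.915 = 1.044
P(T ≤ 26) = Φ(1.044) ≈ 0.852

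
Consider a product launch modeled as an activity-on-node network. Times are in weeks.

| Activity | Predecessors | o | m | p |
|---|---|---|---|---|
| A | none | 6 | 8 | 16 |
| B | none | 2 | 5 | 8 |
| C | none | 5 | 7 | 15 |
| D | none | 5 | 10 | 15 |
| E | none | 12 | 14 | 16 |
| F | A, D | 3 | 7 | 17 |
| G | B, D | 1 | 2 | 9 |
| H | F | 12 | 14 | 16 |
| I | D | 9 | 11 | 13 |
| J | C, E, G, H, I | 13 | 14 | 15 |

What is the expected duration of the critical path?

te_A = (6 + 4·8 + 16)/6 = 54/6 = 9
te_B = (2 + 4·5 + 8)/6 = 30/6 = 5
te_C = (5 + 4·7 + 15)/6 = 48/6 = 8
te_D = (5 + 4·10 + 15)/6 = 60/6 = 10
te_E = (12 + 4·14 + 16)/6 = 84/6 = 14
te_F = (3 + 4·7 + 17)/6 = 48/6 = 8
te_G = (1 + 4·2 + 9)/6 = 18/6 = 3
te_H = (12 + 4·14 + 16)/6 = 84/6 = 14
te_I = (9 + 4·11 + 13)/6 = 66/6 = 11
te_J = (13 + 4·14 + 15)/6 = 84/6 = 14

Forward pass:
ES_A = 0; EF_A = 9
ES_B = 0; EF_B = 5
ES_C = 0; EF_C = 8
ES_D = 0; EF_D = 10
ES_E = 0; EF_E = 14
ES_F = max(EF_A=9, EF_D=10) = 10; EF_F = 10+8 = 18
ES_G = max(EF_B=5, EF_D=10) = 10; EF_G = 10+3 = 13
ES_H = 18; EF_H = 18+14 = 32
ES_I = 10; EF_I = 10+11 = 21
ES_J = max(EF_C=8, EF_E=14, EF_G=13, EF_H=32, EF_I=21) = 32; EF_J = 32+14 = 46
Expected project duration μ = 46 weeks. Critical path: D → F → H → J.

46 weeks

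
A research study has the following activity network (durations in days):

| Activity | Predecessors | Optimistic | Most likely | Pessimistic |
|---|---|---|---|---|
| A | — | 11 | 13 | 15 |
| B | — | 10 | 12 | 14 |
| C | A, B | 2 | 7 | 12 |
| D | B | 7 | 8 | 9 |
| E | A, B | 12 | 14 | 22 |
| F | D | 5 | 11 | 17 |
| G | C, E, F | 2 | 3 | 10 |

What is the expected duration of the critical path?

35 days

te_A = (11 + 4·13 + 15)/6 = 78/6 = 13
te_B = (10 + 4·12 + 14)/6 = 72/6 = 12
te_C = (2 + 4·7 + 12)/6 = 42/6 = 7
te_D = (7 + 4·8 + 9)/6 = 48/6 = 8
te_E = (12 + 4·14 + 22)/6 = 90/6 = 15
te_F = (5 + 4·11 + 17)/6 = 66/6 = 11
te_G = (2 + 4·3 + 10)/6 = 24/6 = 4

Forward pass:
ES_A = 0; EF_A = 13
ES_B = 0; EF_B = 12
ES_C = max(EF_A=13, EF_B=12) = 13; EF_C = 13+7 = 20
ES_D = 12; EF_D = 12+8 = 20
ES_E = max(EF_A=13, EF_B=12) = 13; EF_E = 13+15 = 28
ES_F = 20; EF_F = 20+11 = 31
ES_G = max(EF_C=20, EF_E=28, EF_F=31) = 31; EF_G = 31+4 = 35
Expected project duration μ = 35 days. Critical path: B → D → F → G.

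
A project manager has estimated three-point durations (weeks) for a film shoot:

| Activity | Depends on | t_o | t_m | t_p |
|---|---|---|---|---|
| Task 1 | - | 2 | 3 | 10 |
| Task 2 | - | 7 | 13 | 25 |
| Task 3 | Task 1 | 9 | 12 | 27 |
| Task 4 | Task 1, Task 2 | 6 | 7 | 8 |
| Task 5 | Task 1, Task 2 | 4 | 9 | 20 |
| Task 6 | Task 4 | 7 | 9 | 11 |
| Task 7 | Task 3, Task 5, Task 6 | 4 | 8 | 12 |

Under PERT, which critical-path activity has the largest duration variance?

Task 2

te_Task 1 = (2 + 4·3 + 10)/6 = 24/6 = 4; σ²_Task 1 = ((10−2)/6)² = 1.778
te_Task 2 = (7 + 4·13 + 25)/6 = 84/6 = 14; σ²_Task 2 = ((25−7)/6)² = 9.000
te_Task 3 = (9 + 4·12 + 27)/6 = 84/6 = 14; σ²_Task 3 = ((27−9)/6)² = 9.000
te_Task 4 = (6 + 4·7 + 8)/6 = 42/6 = 7; σ²_Task 4 = ((8−6)/6)² = 0.111
te_Task 5 = (4 + 4·9 + 20)/6 = 60/6 = 10; σ²_Task 5 = ((20−4)/6)² = 7.111
te_Task 6 = (7 + 4·9 + 11)/6 = 54/6 = 9; σ²_Task 6 = ((11−7)/6)² = 0.444
te_Task 7 = (4 + 4·8 + 12)/6 = 48/6 = 8; σ²_Task 7 = ((12−4)/6)² = 1.778

Forward pass:
ES_Task 1 = 0; EF_Task 1 = 4
ES_Task 2 = 0; EF_Task 2 = 14
ES_Task 3 = 4; EF_Task 3 = 4+14 = 18
ES_Task 4 = max(EF_Task 1=4, EF_Task 2=14) = 14; EF_Task 4 = 14+7 = 21
ES_Task 5 = max(EF_Task 1=4, EF_Task 2=14) = 14; EF_Task 5 = 14+10 = 24
ES_Task 6 = 21; EF_Task 6 = 21+9 = 30
ES_Task 7 = max(EF_Task 3=18, EF_Task 5=24, EF_Task 6=30) = 30; EF_Task 7 = 30+8 = 38
Expected project duration μ = 38 weeks. Critical path: Task 2 → Task 4 → Task 6 → Task 7.

Variances on critical path: σ²_Task 2=9.000, σ²_Task 4=0.111, σ²_Task 6=0.444, σ²_Task 7=1.778.
Largest is σ²_Task 2 = 9.000.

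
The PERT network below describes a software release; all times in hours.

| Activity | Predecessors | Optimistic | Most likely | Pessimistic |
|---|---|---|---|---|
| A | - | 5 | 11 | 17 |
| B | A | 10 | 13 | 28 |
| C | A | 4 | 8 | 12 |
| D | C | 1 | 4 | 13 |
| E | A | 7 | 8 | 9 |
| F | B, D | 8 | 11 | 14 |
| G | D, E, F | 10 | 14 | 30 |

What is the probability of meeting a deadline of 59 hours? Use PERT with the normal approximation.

te_A = (5 + 4·11 + 17)/6 = 66/6 = 11; σ²_A = ((17−5)/6)² = 4.000
te_B = (10 + 4·13 + 28)/6 = 90/6 = 15; σ²_B = ((28−10)/6)² = 9.000
te_C = (4 + 4·8 + 12)/6 = 48/6 = 8; σ²_C = ((12−4)/6)² = 1.778
te_D = (1 + 4·4 + 13)/6 = 30/6 = 5; σ²_D = ((13−1)/6)² = 4.000
te_E = (7 + 4·8 + 9)/6 = 48/6 = 8; σ²_E = ((9−7)/6)² = 0.111
te_F = (8 + 4·11 + 14)/6 = 66/6 = 11; σ²_F = ((14−8)/6)² = 1.000
te_G = (10 + 4·14 + 30)/6 = 96/6 = 16; σ²_G = ((30−10)/6)² = 11.111

Forward pass:
ES_A = 0; EF_A = 11
ES_B = 11; EF_B = 11+15 = 26
ES_C = 11; EF_C = 11+8 = 19
ES_D = 19; EF_D = 19+5 = 24
ES_E = 11; EF_E = 11+8 = 19
ES_F = max(EF_B=26, EF_D=24) = 26; EF_F = 26+11 = 37
ES_G = max(EF_D=24, EF_E=19, EF_F=37) = 37; EF_G = 37+16 = 53
Expected project duration μ = 53 hours. Critical path: A → B → F → G.

Variance along critical path = 4.000 + 9.000 + 1.000 + 11.111 = 25.111; σ = √25.111 = 5.011 hours.
Z = (59 − 53) / 5.011 = 1.197
P(T ≤ 59) = Φ(1.197) ≈ 0.884

0.884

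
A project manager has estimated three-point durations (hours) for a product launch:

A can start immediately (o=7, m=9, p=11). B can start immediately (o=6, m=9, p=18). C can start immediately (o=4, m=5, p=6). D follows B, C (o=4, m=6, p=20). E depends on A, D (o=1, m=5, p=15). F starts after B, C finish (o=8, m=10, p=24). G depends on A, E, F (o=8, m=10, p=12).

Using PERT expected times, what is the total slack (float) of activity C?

te_A = (7 + 4·9 + 11)/6 = 54/6 = 9
te_B = (6 + 4·9 + 18)/6 = 60/6 = 10
te_C = (4 + 4·5 + 6)/6 = 30/6 = 5
te_D = (4 + 4·6 + 20)/6 = 48/6 = 8
te_E = (1 + 4·5 + 15)/6 = 36/6 = 6
te_F = (8 + 4·10 + 24)/6 = 72/6 = 12
te_G = (8 + 4·10 + 12)/6 = 60/6 = 10

Forward pass:
ES_A = 0; EF_A = 9
ES_B = 0; EF_B = 10
ES_C = 0; EF_C = 5
ES_D = max(EF_B=10, EF_C=5) = 10; EF_D = 10+8 = 18
ES_E = max(EF_A=9, EF_D=18) = 18; EF_E = 18+6 = 24
ES_F = max(EF_B=10, EF_C=5) = 10; EF_F = 10+12 = 22
ES_G = max(EF_A=9, EF_E=24, EF_F=22) = 24; EF_G = 24+10 = 34
Expected project duration μ = 34 hours. Critical path: B → D → E → G.

Backward pass:
LF_G = 34; LS_G = 34−10 = 24
LF_F = LS_G = 24; LS_F = 24−12 = 12
LF_E = LS_G = 24; LS_E = 24−6 = 18
LF_D = LS_E = 18; LS_D = 18−8 = 10
LF_C = min(LS_D=10, LS_F=12) = 10; LS_C = 10−5 = 5
LF_B = min(LS_D=10, LS_F=12) = 10; LS_B = 10−10 = 0
LF_A = min(LS_E=18, LS_G=24) = 18; LS_A = 18−9 = 9
Slack_C = LS_C − ES_C = 5 − 0 = 5

5 hours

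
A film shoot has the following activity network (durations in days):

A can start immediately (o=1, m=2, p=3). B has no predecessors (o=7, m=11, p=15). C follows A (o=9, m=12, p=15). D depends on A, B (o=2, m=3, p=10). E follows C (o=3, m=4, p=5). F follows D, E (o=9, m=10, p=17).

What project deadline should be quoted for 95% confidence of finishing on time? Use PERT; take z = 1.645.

31.8 days

te_A = (1 + 4·2 + 3)/6 = 12/6 = 2; σ²_A = ((3−1)/6)² = 0.111
te_B = (7 + 4·11 + 15)/6 = 66/6 = 11; σ²_B = ((15−7)/6)² = 1.778
te_C = (9 + 4·12 + 15)/6 = 72/6 = 12; σ²_C = ((15−9)/6)² = 1.000
te_D = (2 + 4·3 + 10)/6 = 24/6 = 4; σ²_D = ((10−2)/6)² = 1.778
te_E = (3 + 4·4 + 5)/6 = 24/6 = 4; σ²_E = ((5−3)/6)² = 0.111
te_F = (9 + 4·10 + 17)/6 = 66/6 = 11; σ²_F = ((17−9)/6)² = 1.778

Forward pass:
ES_A = 0; EF_A = 2
ES_B = 0; EF_B = 11
ES_C = 2; EF_C = 2+12 = 14
ES_D = max(EF_A=2, EF_B=11) = 11; EF_D = 11+4 = 15
ES_E = 14; EF_E = 14+4 = 18
ES_F = max(EF_D=15, EF_E=18) = 18; EF_F = 18+11 = 29
Expected project duration μ = 29 days. Critical path: A → C → E → F.

Variance along critical path = 0.111 + 1.000 + 0.111 + 1.778 = 3.000; σ = 1.732 days.
D = μ + z·σ = 29 + 1.645·1.732 = 31.8 days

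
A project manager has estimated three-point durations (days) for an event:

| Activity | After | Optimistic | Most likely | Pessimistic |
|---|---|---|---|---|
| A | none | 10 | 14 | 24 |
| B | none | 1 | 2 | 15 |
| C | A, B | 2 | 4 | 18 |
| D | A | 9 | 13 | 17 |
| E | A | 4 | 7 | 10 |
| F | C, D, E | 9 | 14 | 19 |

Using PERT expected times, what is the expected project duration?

42 days

te_A = (10 + 4·14 + 24)/6 = 90/6 = 15
te_B = (1 + 4·2 + 15)/6 = 24/6 = 4
te_C = (2 + 4·4 + 18)/6 = 36/6 = 6
te_D = (9 + 4·13 + 17)/6 = 78/6 = 13
te_E = (4 + 4·7 + 10)/6 = 42/6 = 7
te_F = (9 + 4·14 + 19)/6 = 84/6 = 14

Forward pass:
ES_A = 0; EF_A = 15
ES_B = 0; EF_B = 4
ES_C = max(EF_A=15, EF_B=4) = 15; EF_C = 15+6 = 21
ES_D = 15; EF_D = 15+13 = 28
ES_E = 15; EF_E = 15+7 = 22
ES_F = max(EF_C=21, EF_D=28, EF_E=22) = 28; EF_F = 28+14 = 42
Expected project duration μ = 42 days. Critical path: A → D → F.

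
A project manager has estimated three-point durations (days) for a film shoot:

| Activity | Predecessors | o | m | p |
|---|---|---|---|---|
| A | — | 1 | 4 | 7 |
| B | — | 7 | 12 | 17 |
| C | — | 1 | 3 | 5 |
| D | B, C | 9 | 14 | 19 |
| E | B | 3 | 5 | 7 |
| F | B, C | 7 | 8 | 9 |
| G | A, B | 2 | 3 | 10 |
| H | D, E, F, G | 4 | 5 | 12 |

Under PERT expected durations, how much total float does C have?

9 days

te_A = (1 + 4·4 + 7)/6 = 24/6 = 4
te_B = (7 + 4·12 + 17)/6 = 72/6 = 12
te_C = (1 + 4·3 + 5)/6 = 18/6 = 3
te_D = (9 + 4·14 + 19)/6 = 84/6 = 14
te_E = (3 + 4·5 + 7)/6 = 30/6 = 5
te_F = (7 + 4·8 + 9)/6 = 48/6 = 8
te_G = (2 + 4·3 + 10)/6 = 24/6 = 4
te_H = (4 + 4·5 + 12)/6 = 36/6 = 6

Forward pass:
ES_A = 0; EF_A = 4
ES_B = 0; EF_B = 12
ES_C = 0; EF_C = 3
ES_D = max(EF_B=12, EF_C=3) = 12; EF_D = 12+14 = 26
ES_E = 12; EF_E = 12+5 = 17
ES_F = max(EF_B=12, EF_C=3) = 12; EF_F = 12+8 = 20
ES_G = max(EF_A=4, EF_B=12) = 12; EF_G = 12+4 = 16
ES_H = max(EF_D=26, EF_E=17, EF_F=20, EF_G=16) = 26; EF_H = 26+6 = 32
Expected project duration μ = 32 days. Critical path: B → D → H.

Backward pass:
LF_H = 32; LS_H = 32−6 = 26
LF_G = LS_H = 26; LS_G = 26−4 = 22
LF_F = LS_H = 26; LS_F = 26−8 = 18
LF_E = LS_H = 26; LS_E = 26−5 = 21
LF_D = LS_H = 26; LS_D = 26−14 = 12
LF_C = min(LS_D=12, LS_F=18) = 12; LS_C = 12−3 = 9
LF_B = min(LS_D=12, LS_E=21, LS_F=18, LS_G=22) = 12; LS_B = 12−12 = 0
LF_A = LS_G = 22; LS_A = 22−4 = 18
Slack_C = LS_C − ES_C = 9 − 0 = 9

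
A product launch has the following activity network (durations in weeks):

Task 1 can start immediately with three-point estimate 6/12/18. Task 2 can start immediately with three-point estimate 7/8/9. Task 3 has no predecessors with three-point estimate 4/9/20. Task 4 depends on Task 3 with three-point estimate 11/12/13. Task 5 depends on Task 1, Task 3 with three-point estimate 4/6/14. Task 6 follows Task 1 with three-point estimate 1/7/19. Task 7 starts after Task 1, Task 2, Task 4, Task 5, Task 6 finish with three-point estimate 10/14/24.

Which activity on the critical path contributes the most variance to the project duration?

Task 3

te_Task 1 = (6 + 4·12 + 18)/6 = 72/6 = 12; σ²_Task 1 = ((18−6)/6)² = 4.000
te_Task 2 = (7 + 4·8 + 9)/6 = 48/6 = 8; σ²_Task 2 = ((9−7)/6)² = 0.111
te_Task 3 = (4 + 4·9 + 20)/6 = 60/6 = 10; σ²_Task 3 = ((20−4)/6)² = 7.111
te_Task 4 = (11 + 4·12 + 13)/6 = 72/6 = 12; σ²_Task 4 = ((13−11)/6)² = 0.111
te_Task 5 = (4 + 4·6 + 14)/6 = 42/6 = 7; σ²_Task 5 = ((14−4)/6)² = 2.778
te_Task 6 = (1 + 4·7 + 19)/6 = 48/6 = 8; σ²_Task 6 = ((19−1)/6)² = 9.000
te_Task 7 = (10 + 4·14 + 24)/6 = 90/6 = 15; σ²_Task 7 = ((24−10)/6)² = 5.444

Forward pass:
ES_Task 1 = 0; EF_Task 1 = 12
ES_Task 2 = 0; EF_Task 2 = 8
ES_Task 3 = 0; EF_Task 3 = 10
ES_Task 4 = 10; EF_Task 4 = 10+12 = 22
ES_Task 5 = max(EF_Task 1=12, EF_Task 3=10) = 12; EF_Task 5 = 12+7 = 19
ES_Task 6 = 12; EF_Task 6 = 12+8 = 20
ES_Task 7 = max(EF_Task 1=12, EF_Task 2=8, EF_Task 4=22, EF_Task 5=19, EF_Task 6=20) = 22; EF_Task 7 = 22+15 = 37
Expected project duration μ = 37 weeks. Critical path: Task 3 → Task 4 → Task 7.

Variances on critical path: σ²_Task 3=7.111, σ²_Task 4=0.111, σ²_Task 7=5.444.
Largest is σ²_Task 3 = 7.111.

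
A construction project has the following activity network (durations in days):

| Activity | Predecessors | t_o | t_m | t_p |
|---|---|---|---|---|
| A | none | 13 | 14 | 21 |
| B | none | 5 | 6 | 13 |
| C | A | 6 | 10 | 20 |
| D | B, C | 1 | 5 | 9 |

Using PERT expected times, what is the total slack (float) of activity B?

te_A = (13 + 4·14 + 21)/6 = 90/6 = 15
te_B = (5 + 4·6 + 13)/6 = 42/6 = 7
te_C = (6 + 4·10 + 20)/6 = 66/6 = 11
te_D = (1 + 4·5 + 9)/6 = 30/6 = 5

Forward pass:
ES_A = 0; EF_A = 15
ES_B = 0; EF_B = 7
ES_C = 15; EF_C = 15+11 = 26
ES_D = max(EF_B=7, EF_C=26) = 26; EF_D = 26+5 = 31
Expected project duration μ = 31 days. Critical path: A → C → D.

Backward pass:
LF_D = 31; LS_D = 31−5 = 26
LF_C = LS_D = 26; LS_C = 26−11 = 15
LF_B = LS_D = 26; LS_B = 26−7 = 19
LF_A = LS_C = 15; LS_A = 15−15 = 0
Slack_B = LS_B − ES_B = 19 − 0 = 19

19 days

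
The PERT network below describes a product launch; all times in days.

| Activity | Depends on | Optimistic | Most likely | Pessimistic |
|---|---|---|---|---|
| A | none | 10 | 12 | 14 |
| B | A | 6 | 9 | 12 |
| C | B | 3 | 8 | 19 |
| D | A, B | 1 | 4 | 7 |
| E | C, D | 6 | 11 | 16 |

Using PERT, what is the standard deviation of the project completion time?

3.37 days

te_A = (10 + 4·12 + 14)/6 = 72/6 = 12; σ²_A = ((14−10)/6)² = 0.444
te_B = (6 + 4·9 + 12)/6 = 54/6 = 9; σ²_B = ((12−6)/6)² = 1.000
te_C = (3 + 4·8 + 19)/6 = 54/6 = 9; σ²_C = ((19−3)/6)² = 7.111
te_D = (1 + 4·4 + 7)/6 = 24/6 = 4; σ²_D = ((7−1)/6)² = 1.000
te_E = (6 + 4·11 + 16)/6 = 66/6 = 11; σ²_E = ((16−6)/6)² = 2.778

Forward pass:
ES_A = 0; EF_A = 12
ES_B = 12; EF_B = 12+9 = 21
ES_C = 21; EF_C = 21+9 = 30
ES_D = max(EF_A=12, EF_B=21) = 21; EF_D = 21+4 = 25
ES_E = max(EF_C=30, EF_D=25) = 30; EF_E = 30+11 = 41
Expected project duration μ = 41 days. Critical path: A → B → C → E.

Variance along critical path = 0.444 + 1.000 + 7.111 + 2.778 = 11.333
σ = √11.333 = 3.367 days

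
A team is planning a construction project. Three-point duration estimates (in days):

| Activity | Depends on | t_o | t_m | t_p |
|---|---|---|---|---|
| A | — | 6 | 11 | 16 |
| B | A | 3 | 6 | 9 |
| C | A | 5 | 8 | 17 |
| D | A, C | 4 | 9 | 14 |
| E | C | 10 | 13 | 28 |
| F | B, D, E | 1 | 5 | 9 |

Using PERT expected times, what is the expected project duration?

40 days

te_A = (6 + 4·11 + 16)/6 = 66/6 = 11
te_B = (3 + 4·6 + 9)/6 = 36/6 = 6
te_C = (5 + 4·8 + 17)/6 = 54/6 = 9
te_D = (4 + 4·9 + 14)/6 = 54/6 = 9
te_E = (10 + 4·13 + 28)/6 = 90/6 = 15
te_F = (1 + 4·5 + 9)/6 = 30/6 = 5

Forward pass:
ES_A = 0; EF_A = 11
ES_B = 11; EF_B = 11+6 = 17
ES_C = 11; EF_C = 11+9 = 20
ES_D = max(EF_A=11, EF_C=20) = 20; EF_D = 20+9 = 29
ES_E = 20; EF_E = 20+15 = 35
ES_F = max(EF_B=17, EF_D=29, EF_E=35) = 35; EF_F = 35+5 = 40
Expected project duration μ = 40 days. Critical path: A → C → E → F.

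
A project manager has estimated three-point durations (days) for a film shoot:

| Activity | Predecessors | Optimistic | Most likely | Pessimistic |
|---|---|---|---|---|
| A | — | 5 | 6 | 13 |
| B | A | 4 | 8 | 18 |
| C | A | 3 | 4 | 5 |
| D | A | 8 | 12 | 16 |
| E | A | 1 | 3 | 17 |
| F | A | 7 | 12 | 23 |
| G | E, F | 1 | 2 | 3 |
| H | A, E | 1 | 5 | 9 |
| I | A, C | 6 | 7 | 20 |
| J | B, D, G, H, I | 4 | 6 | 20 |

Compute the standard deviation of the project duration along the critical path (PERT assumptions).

te_A = (5 + 4·6 + 13)/6 = 42/6 = 7; σ²_A = ((13−5)/6)² = 1.778
te_B = (4 + 4·8 + 18)/6 = 54/6 = 9; σ²_B = ((18−4)/6)² = 5.444
te_C = (3 + 4·4 + 5)/6 = 24/6 = 4; σ²_C = ((5−3)/6)² = 0.111
te_D = (8 + 4·12 + 16)/6 = 72/6 = 12; σ²_D = ((16−8)/6)² = 1.778
te_E = (1 + 4·3 + 17)/6 = 30/6 = 5; σ²_E = ((17−1)/6)² = 7.111
te_F = (7 + 4·12 + 23)/6 = 78/6 = 13; σ²_F = ((23−7)/6)² = 7.111
te_G = (1 + 4·2 + 3)/6 = 12/6 = 2; σ²_G = ((3−1)/6)² = 0.111
te_H = (1 + 4·5 + 9)/6 = 30/6 = 5; σ²_H = ((9−1)/6)² = 1.778
te_I = (6 + 4·7 + 20)/6 = 54/6 = 9; σ²_I = ((20−6)/6)² = 5.444
te_J = (4 + 4·6 + 20)/6 = 48/6 = 8; σ²_J = ((20−4)/6)² = 7.111

Forward pass:
ES_A = 0; EF_A = 7
ES_B = 7; EF_B = 7+9 = 16
ES_C = 7; EF_C = 7+4 = 11
ES_D = 7; EF_D = 7+12 = 19
ES_E = 7; EF_E = 7+5 = 12
ES_F = 7; EF_F = 7+13 = 20
ES_G = max(EF_E=12, EF_F=20) = 20; EF_G = 20+2 = 22
ES_H = max(EF_A=7, EF_E=12) = 12; EF_H = 12+5 = 17
ES_I = max(EF_A=7, EF_C=11) = 11; EF_I = 11+9 = 20
ES_J = max(EF_B=16, EF_D=19, EF_G=22, EF_H=17, EF_I=20) = 22; EF_J = 22+8 = 30
Expected project duration μ = 30 days. Critical path: A → F → G → J.

Variance along critical path = 1.778 + 7.111 + 0.111 + 7.111 = 16.111
σ = √16.111 = 4.014 days

4.01 days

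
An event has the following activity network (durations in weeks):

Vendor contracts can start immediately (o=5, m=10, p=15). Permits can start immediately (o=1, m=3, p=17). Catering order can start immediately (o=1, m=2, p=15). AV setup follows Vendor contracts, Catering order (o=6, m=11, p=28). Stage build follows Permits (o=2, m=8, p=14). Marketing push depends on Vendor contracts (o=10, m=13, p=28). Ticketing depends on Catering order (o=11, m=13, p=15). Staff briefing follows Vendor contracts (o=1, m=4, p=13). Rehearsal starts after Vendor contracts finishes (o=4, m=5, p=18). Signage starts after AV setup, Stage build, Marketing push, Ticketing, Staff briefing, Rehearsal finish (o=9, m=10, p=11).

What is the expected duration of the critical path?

te_Vendor contracts = (5 + 4·10 + 15)/6 = 60/6 = 10
te_Permits = (1 + 4·3 + 17)/6 = 30/6 = 5
te_Catering order = (1 + 4·2 + 15)/6 = 24/6 = 4
te_AV setup = (6 + 4·11 + 28)/6 = 78/6 = 13
te_Stage build = (2 + 4·8 + 14)/6 = 48/6 = 8
te_Marketing push = (10 + 4·13 + 28)/6 = 90/6 = 15
te_Ticketing = (11 + 4·13 + 15)/6 = 78/6 = 13
te_Staff briefing = (1 + 4·4 + 13)/6 = 30/6 = 5
te_Rehearsal = (4 + 4·5 + 18)/6 = 42/6 = 7
te_Signage = (9 + 4·10 + 11)/6 = 60/6 = 10

Forward pass:
ES_Vendor contracts = 0; EF_Vendor contracts = 10
ES_Permits = 0; EF_Permits = 5
ES_Catering order = 0; EF_Catering order = 4
ES_AV setup = max(EF_Vendor contracts=10, EF_Catering order=4) = 10; EF_AV setup = 10+13 = 23
ES_Stage build = 5; EF_Stage build = 5+8 = 13
ES_Marketing push = 10; EF_Marketing push = 10+15 = 25
ES_Ticketing = 4; EF_Ticketing = 4+13 = 17
ES_Staff briefing = 10; EF_Staff briefing = 10+5 = 15
ES_Rehearsal = 10; EF_Rehearsal = 10+7 = 17
ES_Signage = max(EF_AV setup=23, EF_Stage build=13, EF_Marketing push=25, EF_Ticketing=17, EF_Staff briefing=15, EF_Rehearsal=17) = 25; EF_Signage = 25+10 = 35
Expected project duration μ = 35 weeks. Critical path: Vendor contracts → Marketing push → Signage.

35 weeks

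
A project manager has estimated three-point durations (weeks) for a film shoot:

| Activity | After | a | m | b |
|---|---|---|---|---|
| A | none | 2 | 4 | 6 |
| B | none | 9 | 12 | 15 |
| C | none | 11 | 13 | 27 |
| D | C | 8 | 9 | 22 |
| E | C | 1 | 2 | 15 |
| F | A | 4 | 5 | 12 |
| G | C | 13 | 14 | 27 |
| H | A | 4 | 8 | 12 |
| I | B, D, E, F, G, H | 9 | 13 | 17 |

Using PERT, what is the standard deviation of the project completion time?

3.79 weeks

te_A = (2 + 4·4 + 6)/6 = 24/6 = 4; σ²_A = ((6−2)/6)² = 0.444
te_B = (9 + 4·12 + 15)/6 = 72/6 = 12; σ²_B = ((15−9)/6)² = 1.000
te_C = (11 + 4·13 + 27)/6 = 90/6 = 15; σ²_C = ((27−11)/6)² = 7.111
te_D = (8 + 4·9 + 22)/6 = 66/6 = 11; σ²_D = ((22−8)/6)² = 5.444
te_E = (1 + 4·2 + 15)/6 = 24/6 = 4; σ²_E = ((15−1)/6)² = 5.444
te_F = (4 + 4·5 + 12)/6 = 36/6 = 6; σ²_F = ((12−4)/6)² = 1.778
te_G = (13 + 4·14 + 27)/6 = 96/6 = 16; σ²_G = ((27−13)/6)² = 5.444
te_H = (4 + 4·8 + 12)/6 = 48/6 = 8; σ²_H = ((12−4)/6)² = 1.778
te_I = (9 + 4·13 + 17)/6 = 78/6 = 13; σ²_I = ((17−9)/6)² = 1.778

Forward pass:
ES_A = 0; EF_A = 4
ES_B = 0; EF_B = 12
ES_C = 0; EF_C = 15
ES_D = 15; EF_D = 15+11 = 26
ES_E = 15; EF_E = 15+4 = 19
ES_F = 4; EF_F = 4+6 = 10
ES_G = 15; EF_G = 15+16 = 31
ES_H = 4; EF_H = 4+8 = 12
ES_I = max(EF_B=12, EF_D=26, EF_E=19, EF_F=10, EF_G=31, EF_H=12) = 31; EF_I = 31+13 = 44
Expected project duration μ = 44 weeks. Critical path: C → G → I.

Variance along critical path = 7.111 + 5.444 + 1.778 = 14.333
σ = √14.333 = 3.786 weeks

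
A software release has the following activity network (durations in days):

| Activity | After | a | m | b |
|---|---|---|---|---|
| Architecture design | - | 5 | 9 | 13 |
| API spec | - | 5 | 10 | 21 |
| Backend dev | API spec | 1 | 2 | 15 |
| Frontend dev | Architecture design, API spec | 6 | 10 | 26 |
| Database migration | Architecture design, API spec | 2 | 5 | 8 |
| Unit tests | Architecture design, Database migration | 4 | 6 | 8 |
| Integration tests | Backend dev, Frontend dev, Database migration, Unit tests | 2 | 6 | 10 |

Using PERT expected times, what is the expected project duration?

29 days

te_Architecture design = (5 + 4·9 + 13)/6 = 54/6 = 9
te_API spec = (5 + 4·10 + 21)/6 = 66/6 = 11
te_Backend dev = (1 + 4·2 + 15)/6 = 24/6 = 4
te_Frontend dev = (6 + 4·10 + 26)/6 = 72/6 = 12
te_Database migration = (2 + 4·5 + 8)/6 = 30/6 = 5
te_Unit tests = (4 + 4·6 + 8)/6 = 36/6 = 6
te_Integration tests = (2 + 4·6 + 10)/6 = 36/6 = 6

Forward pass:
ES_Architecture design = 0; EF_Architecture design = 9
ES_API spec = 0; EF_API spec = 11
ES_Backend dev = 11; EF_Backend dev = 11+4 = 15
ES_Frontend dev = max(EF_Architecture design=9, EF_API spec=11) = 11; EF_Frontend dev = 11+12 = 23
ES_Database migration = max(EF_Architecture design=9, EF_API spec=11) = 11; EF_Database migration = 11+5 = 16
ES_Unit tests = max(EF_Architecture design=9, EF_Database migration=16) = 16; EF_Unit tests = 16+6 = 22
ES_Integration tests = max(EF_Backend dev=15, EF_Frontend dev=23, EF_Database migration=16, EF_Unit tests=22) = 23; EF_Integration tests = 23+6 = 29
Expected project duration μ = 29 days. Critical path: API spec → Frontend dev → Integration tests.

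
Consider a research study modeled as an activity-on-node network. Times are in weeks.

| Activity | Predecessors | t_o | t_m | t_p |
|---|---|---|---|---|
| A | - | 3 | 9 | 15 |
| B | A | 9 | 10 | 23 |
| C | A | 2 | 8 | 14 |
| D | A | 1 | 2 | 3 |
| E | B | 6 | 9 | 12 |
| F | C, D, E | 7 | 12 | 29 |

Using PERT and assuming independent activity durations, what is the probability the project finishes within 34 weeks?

te_A = (3 + 4·9 + 15)/6 = 54/6 = 9; σ²_A = ((15−3)/6)² = 4.000
te_B = (9 + 4·10 + 23)/6 = 72/6 = 12; σ²_B = ((23−9)/6)² = 5.444
te_C = (2 + 4·8 + 14)/6 = 48/6 = 8; σ²_C = ((14−2)/6)² = 4.000
te_D = (1 + 4·2 + 3)/6 = 12/6 = 2; σ²_D = ((3−1)/6)² = 0.111
te_E = (6 + 4·9 + 12)/6 = 54/6 = 9; σ²_E = ((12−6)/6)² = 1.000
te_F = (7 + 4·12 + 29)/6 = 84/6 = 14; σ²_F = ((29−7)/6)² = 13.444

Forward pass:
ES_A = 0; EF_A = 9
ES_B = 9; EF_B = 9+12 = 21
ES_C = 9; EF_C = 9+8 = 17
ES_D = 9; EF_D = 9+2 = 11
ES_E = 21; EF_E = 21+9 = 30
ES_F = max(EF_C=17, EF_D=11, EF_E=30) = 30; EF_F = 30+14 = 44
Expected project duration μ = 44 weeks. Critical path: A → B → E → F.

Variance along critical path = 4.000 + 5.444 + 1.000 + 13.444 = 23.889; σ = √23.889 = 4.888 weeks.
Z = (34 − 44) / 4.888 = -2.046
P(T ≤ 34) = Φ(-2.046) ≈ 0.020

0.020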